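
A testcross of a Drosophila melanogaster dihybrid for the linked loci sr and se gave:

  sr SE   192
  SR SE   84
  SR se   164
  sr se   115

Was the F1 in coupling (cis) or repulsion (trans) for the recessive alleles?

trans

The two most frequent classes are SR se (164) and sr SE (192); these are the parental (non-recombinant) types.
So the F1 carried SR se on one chromosome and sr SE on the other — the recessive alleles are on opposite chromosomes (trans / repulsion).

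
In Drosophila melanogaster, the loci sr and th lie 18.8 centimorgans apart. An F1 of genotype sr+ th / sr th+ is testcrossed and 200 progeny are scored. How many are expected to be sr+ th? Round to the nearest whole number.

81

A map distance of 18.8 centimorgans corresponds to a recombination frequency of 0.188.
The F1 is sr+ th / sr th+, so sr+ th is a parental gamete class with expected frequency (1 − r)/2 = 0.812/2 = 0.4060.
Expected number = 0.4060 × 200 = 81.20 ≈ 81.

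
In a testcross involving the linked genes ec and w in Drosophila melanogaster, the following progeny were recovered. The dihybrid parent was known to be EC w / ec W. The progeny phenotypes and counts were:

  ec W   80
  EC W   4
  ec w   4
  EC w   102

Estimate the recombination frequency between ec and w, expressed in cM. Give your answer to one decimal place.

4.2 cM

The recombinant classes are EC W and ec w: 4 + 4 = 8.
Recombination frequency = 8/190 = 0.0421 ≈ 4.2%, i.e. 4.2 cM.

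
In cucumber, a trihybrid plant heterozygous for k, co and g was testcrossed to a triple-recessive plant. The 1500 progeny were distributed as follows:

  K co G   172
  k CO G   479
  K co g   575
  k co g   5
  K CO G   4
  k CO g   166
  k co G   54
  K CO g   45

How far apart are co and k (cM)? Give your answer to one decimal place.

The two most frequent reciprocal classes, K co g and k CO G, are the parental types, so the F1 was K co g / k CO G.
The two rarest classes, k co g and K CO G, are the double crossovers. Comparing them with the parentals, only the k allele has switched, so k is the middle locus and the order is co – k – g.
Crossovers in the co–k interval produce the single-crossover classes K CO g and k co G (45 + 54 = 99) plus the double crossovers (9).
RF(co–k) = (99 + 9) / 1500 = 108/1500 = 0.0720 → 7.2 cM.

7.2 cM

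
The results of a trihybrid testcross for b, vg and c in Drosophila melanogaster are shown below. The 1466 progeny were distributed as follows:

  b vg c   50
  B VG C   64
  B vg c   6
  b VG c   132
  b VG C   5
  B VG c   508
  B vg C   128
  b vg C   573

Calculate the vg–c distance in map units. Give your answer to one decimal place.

The two most frequent reciprocal classes, b vg C and B VG c, are the parental types, so the F1 was b vg C / B VG c.
The two rarest classes, b VG C and B vg c, are the double crossovers. Comparing them with the parentals, only the vg allele has switched, so vg is the middle locus and the order is c – vg – b.
Crossovers in the c–vg interval produce the single-crossover classes b vg c and B VG C (50 + 64 = 114) plus the double crossovers (11).
RF(c–vg) = (114 + 11) / 1466 = 125/1466 = 0.0853 → 8.5 map units.

8.5 map units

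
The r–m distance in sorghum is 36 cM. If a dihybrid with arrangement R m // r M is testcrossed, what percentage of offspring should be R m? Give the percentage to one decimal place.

32.0%

A map distance of 36 cM corresponds to a recombination frequency of 0.360.
The F1 is R m / r M, so R m is a parental gamete class with expected frequency (1 − r)/2 = 0.640/2 = 0.3200.
That is 0.3200 = 32.0% of the progeny.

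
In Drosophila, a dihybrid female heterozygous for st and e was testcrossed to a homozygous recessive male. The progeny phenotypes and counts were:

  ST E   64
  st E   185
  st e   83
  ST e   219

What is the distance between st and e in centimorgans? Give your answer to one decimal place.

26.7 centimorgans

The two most frequent classes, ST e (219) and st E (185), are the parental types, so the F1 was ST e / st E.
The recombinant classes are ST E and st e: 64 + 83 = 147.
Recombination frequency = 147/551 = 0.2668 ≈ 26.7%, i.e. 26.7 centimorgans.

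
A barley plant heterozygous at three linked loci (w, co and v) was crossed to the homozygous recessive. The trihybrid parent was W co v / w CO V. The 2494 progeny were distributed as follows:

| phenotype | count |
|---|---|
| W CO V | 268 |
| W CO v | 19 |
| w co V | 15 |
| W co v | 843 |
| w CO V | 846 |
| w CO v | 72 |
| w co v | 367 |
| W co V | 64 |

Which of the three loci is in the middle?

co

The two rarest classes, W CO v and w co V, are the double crossovers. Comparing them with the parentals, only the co allele has switched, so co is the middle locus and the order is w – co – v.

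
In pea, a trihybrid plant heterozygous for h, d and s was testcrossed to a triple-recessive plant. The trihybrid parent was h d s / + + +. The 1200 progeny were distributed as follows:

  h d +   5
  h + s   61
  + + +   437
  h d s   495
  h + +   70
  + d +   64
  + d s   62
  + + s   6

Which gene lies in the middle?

The two rarest classes, h d + and + + s, are the double crossovers. Comparing them with the parentals, only the s allele has switched, so s is the middle locus and the order is h – s – d.

s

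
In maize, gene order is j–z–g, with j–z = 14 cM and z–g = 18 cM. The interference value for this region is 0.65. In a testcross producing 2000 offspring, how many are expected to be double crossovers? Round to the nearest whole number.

Map distances give recombination frequencies of 0.140 and 0.180 for the two intervals.
With interference 0.65 (so coincidence = 0.35), expected double-crossover frequency = 0.140 × 0.180 × 0.35 = 0.00882.
Expected number = 0.00882 × 2000 = 17.64 ≈ 18.

18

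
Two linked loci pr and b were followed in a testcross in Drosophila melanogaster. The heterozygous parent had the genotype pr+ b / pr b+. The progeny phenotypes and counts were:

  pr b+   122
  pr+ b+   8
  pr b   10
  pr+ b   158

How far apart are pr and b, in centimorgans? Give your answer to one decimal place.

The recombinant classes are pr+ b+ and pr b: 8 + 10 = 18.
Recombination frequency = 18/298 = 0.0604 ≈ 6.0%, i.e. 6.0 centimorgans.

6.0 centimorgans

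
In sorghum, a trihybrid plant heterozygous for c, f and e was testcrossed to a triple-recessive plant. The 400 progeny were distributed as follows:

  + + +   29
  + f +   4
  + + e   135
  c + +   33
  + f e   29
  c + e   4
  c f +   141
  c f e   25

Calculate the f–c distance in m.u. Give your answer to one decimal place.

17.5 m.u.

The two most frequent reciprocal classes, c f + and + + e, are the parental types, so the F1 was c f + / + + e.
The two rarest classes, + f + and c + e, are the double crossovers. Comparing them with the parentals, only the c allele has switched, so c is the middle locus and the order is e – c – f.
Crossovers in the c–f interval produce the single-crossover classes c + + and + f e (33 + 29 = 62) plus the double crossovers (8).
RF(c–f) = (62 + 8) / 400 = 70/400 = 0.1750 → 17.5 m.u.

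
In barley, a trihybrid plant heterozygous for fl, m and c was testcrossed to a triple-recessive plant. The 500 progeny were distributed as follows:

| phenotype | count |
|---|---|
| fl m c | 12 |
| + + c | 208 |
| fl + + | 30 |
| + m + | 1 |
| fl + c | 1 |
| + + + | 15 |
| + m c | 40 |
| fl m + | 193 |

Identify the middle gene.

fl

The two most frequent reciprocal classes, fl m + and + + c, are the parental types, so the F1 was fl m + / + + c.
The two rarest classes, + m + and fl + c, are the double crossovers. Comparing them with the parentals, only the fl allele has switched, so fl is the middle locus and the order is m – fl – c.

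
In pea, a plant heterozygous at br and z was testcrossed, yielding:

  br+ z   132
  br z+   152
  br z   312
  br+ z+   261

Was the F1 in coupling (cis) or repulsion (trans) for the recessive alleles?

The two most frequent classes are br+ z+ (261) and br z (312); these are the parental (non-recombinant) types.
So the F1 carried br+ z+ on one chromosome and br z on the other — the recessive alleles are on the same chromosome (cis / coupling).

cis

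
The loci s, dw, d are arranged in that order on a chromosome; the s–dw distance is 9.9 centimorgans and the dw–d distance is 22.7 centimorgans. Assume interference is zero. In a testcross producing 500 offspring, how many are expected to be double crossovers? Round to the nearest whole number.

Map distances give recombination frequencies of 0.099 and 0.227 for the two intervals.
With no interference, expected double-crossover frequency = 0.099 × 0.227 = 0.02247.
Expected number = 0.02247 × 500 = 11.24 ≈ 11.

11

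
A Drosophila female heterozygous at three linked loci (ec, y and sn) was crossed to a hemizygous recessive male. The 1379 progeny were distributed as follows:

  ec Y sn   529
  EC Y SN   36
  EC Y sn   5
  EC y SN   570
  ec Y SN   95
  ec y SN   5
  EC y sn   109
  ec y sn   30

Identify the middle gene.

ec

The two most frequent reciprocal classes, ec Y sn and EC y SN, are the parental types, so the F1 was ec Y sn / EC y SN.
The two rarest classes, EC Y sn and ec y SN, are the double crossovers. Comparing them with the parentals, only the ec allele has switched, so ec is the middle locus and the order is sn – ec – y.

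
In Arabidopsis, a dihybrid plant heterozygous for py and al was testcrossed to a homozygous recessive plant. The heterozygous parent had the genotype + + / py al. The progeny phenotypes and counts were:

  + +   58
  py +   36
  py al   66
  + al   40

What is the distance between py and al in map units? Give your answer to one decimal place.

38.0 map units

The recombinant classes are + al and py +: 40 + 36 = 76.
Recombination frequency = 76/200 = 0.3800 ≈ 38.0%, i.e. 38.0 map units.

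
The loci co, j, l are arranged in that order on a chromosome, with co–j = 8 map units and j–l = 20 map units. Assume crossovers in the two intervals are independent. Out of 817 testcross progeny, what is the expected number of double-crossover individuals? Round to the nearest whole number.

Map distances give recombination frequencies of 0.080 and 0.200 for the two intervals.
With no interference, expected double-crossover frequency = 0.080 × 0.200 = 0.01600.
Expected number = 0.01600 × 817 = 13.07 ≈ 13.

13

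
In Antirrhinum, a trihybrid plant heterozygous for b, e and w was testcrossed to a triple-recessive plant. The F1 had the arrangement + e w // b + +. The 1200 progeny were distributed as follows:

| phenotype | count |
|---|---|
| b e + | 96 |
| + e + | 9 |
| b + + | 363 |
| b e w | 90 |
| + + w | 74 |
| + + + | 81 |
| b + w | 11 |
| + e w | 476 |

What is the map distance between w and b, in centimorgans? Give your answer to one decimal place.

15.9 centimorgans

The two rarest classes, + e + and b + w, are the double crossovers. Comparing them with the parentals, only the w allele has switched, so w is the middle locus and the order is b – w – e.
Crossovers in the b–w interval produce the single-crossover classes b e w and + + + (90 + 81 = 171) plus the double crossovers (20).
RF(b–w) = (171 + 20) / 1200 = 191/1200 = 0.1592 → 15.9 centimorgans.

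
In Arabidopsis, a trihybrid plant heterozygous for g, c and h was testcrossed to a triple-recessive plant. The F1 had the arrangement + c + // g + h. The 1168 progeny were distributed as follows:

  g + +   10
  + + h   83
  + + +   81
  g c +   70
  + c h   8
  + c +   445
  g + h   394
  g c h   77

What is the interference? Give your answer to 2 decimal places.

0.30

The two rarest classes, + c h and g + +, are the double crossovers. Comparing them with the parentals, only the h allele has switched, so h is the middle locus and the order is g – h – c.
g–h: (153 + 18)/1168 = 0.1464; h–c: (158 + 18)/1168 = 0.1507.
Expected DCO frequency = 0.1464 × 0.1507 ≈ 0.02206; observed = 18/1168 ≈ 0.01541.
Coefficient of coincidence = 0.01541/0.02206 ≈ 0.70; interference = 1 − 0.70 = 0.30.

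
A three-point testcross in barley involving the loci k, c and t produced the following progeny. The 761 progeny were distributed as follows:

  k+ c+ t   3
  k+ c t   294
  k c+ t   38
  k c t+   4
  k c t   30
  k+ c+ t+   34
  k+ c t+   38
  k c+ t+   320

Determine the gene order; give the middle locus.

The two most frequent reciprocal classes, k+ c t and k c+ t+, are the parental types, so the F1 was k+ c t / k c+ t+.
The two rarest classes, k+ c+ t and k c t+, are the double crossovers. Comparing them with the parentals, only the c allele has switched, so c is the middle locus and the order is t – c – k.

c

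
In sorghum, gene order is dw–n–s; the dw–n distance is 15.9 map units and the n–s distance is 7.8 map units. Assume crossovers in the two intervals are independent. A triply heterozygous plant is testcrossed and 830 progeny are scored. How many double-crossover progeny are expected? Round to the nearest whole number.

Map distances give recombination frequencies of 0.159 and 0.078 for the two intervals.
With no interference, expected double-crossover frequency = 0.159 × 0.078 = 0.01240.
Expected number = 0.01240 × 830 = 10.29 ≈ 10.

10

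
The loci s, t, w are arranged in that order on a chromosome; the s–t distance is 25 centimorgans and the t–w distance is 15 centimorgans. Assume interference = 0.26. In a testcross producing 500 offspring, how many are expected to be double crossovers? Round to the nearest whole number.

14

Map distances give recombination frequencies of 0.250 and 0.150 for the two intervals.
With interference 0.26 (so coincidence = 0.74), expected double-crossover frequency = 0.250 × 0.150 × 0.74 = 0.02775.
Expected number = 0.02775 × 500 = 13.88 ≈ 14.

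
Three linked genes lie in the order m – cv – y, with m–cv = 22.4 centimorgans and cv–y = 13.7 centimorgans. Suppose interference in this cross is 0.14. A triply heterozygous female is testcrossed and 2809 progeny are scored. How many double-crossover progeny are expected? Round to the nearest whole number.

Map distances give recombination frequencies of 0.224 and 0.137 for the two intervals.
With interference 0.14 (so coincidence = 0.86), expected double-crossover frequency = 0.224 × 0.137 × 0.86 = 0.02639.
Expected number = 0.02639 × 2809 = 74.13 ≈ 74.

74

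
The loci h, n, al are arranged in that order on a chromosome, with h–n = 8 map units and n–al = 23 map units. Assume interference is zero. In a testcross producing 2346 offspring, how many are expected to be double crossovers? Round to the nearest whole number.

43

Map distances give recombination frequencies of 0.080 and 0.230 for the two intervals.
With no interference, expected double-crossover frequency = 0.080 × 0.230 = 0.01840.
Expected number = 0.01840 × 2346 = 43.17 ≈ 43.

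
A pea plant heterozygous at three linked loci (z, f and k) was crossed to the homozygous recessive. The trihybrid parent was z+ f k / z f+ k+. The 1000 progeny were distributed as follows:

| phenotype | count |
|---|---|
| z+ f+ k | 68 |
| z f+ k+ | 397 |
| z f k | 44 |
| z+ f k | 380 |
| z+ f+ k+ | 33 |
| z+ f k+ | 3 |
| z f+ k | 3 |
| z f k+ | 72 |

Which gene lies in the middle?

The two rarest classes, z+ f k+ and z f+ k, are the double crossovers. Comparing them with the parentals, only the k allele has switched, so k is the middle locus and the order is f – k – z.

k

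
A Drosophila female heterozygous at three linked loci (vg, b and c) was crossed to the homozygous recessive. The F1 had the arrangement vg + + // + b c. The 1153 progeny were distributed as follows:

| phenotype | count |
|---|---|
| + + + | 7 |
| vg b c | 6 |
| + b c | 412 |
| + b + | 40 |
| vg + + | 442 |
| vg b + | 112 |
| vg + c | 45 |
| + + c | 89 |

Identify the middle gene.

vg

The two rarest classes, + + + and vg b c, are the double crossovers. Comparing them with the parentals, only the vg allele has switched, so vg is the middle locus and the order is b – vg – c.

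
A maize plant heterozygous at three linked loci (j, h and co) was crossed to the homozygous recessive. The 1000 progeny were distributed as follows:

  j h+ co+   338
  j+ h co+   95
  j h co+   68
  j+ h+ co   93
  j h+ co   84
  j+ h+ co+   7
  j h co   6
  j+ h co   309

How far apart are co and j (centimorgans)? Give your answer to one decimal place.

The two most frequent reciprocal classes, j+ h co and j h+ co+, are the parental types, so the F1 was j+ h co / j h+ co+.
The two rarest classes, j h co and j+ h+ co+, are the double crossovers. Comparing them with the parentals, only the j allele has switched, so j is the middle locus and the order is h – j – co.
Crossovers in the j–co interval produce the single-crossover classes j+ h co+ and j h+ co (95 + 84 = 179) plus the double crossovers (13).
RF(j–co) = (179 + 13) / 1000 = 192/1000 = 0.1920 → 19.2 centimorgans.

19.2 centimorgans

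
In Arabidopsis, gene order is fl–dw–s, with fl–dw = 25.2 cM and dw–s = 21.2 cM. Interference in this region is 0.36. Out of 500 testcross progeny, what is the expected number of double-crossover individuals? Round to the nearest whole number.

17

Map distances give recombination frequencies of 0.252 and 0.212 for the two intervals.
With interference 0.36 (so coincidence = 0.64), expected double-crossover frequency = 0.252 × 0.212 × 0.64 = 0.03419.
Expected number = 0.03419 × 500 = 17.10 ≈ 17.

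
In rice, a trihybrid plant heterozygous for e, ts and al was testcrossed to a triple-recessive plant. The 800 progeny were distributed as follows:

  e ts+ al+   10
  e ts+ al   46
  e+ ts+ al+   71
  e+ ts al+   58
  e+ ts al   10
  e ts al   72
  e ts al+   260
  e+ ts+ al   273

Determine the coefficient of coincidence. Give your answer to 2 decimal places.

0.79

The two most frequent reciprocal classes, e ts al+ and e+ ts+ al, are the parental types, so the F1 was e ts al+ / e+ ts+ al.
The two rarest classes, e ts+ al+ and e+ ts al, are the double crossovers. Comparing them with the parentals, only the ts allele has switched, so ts is the middle locus and the order is al – ts – e.
al–ts: (143 + 20)/800 = 0.2037; ts–e: (104 + 20)/800 = 0.1550.
Expected DCO frequency = 0.2037 × 0.1550 ≈ 0.03157; observed = 20/800 ≈ 0.02500.
Coefficient of coincidence = 0.02500/0.03157 ≈ 0.79.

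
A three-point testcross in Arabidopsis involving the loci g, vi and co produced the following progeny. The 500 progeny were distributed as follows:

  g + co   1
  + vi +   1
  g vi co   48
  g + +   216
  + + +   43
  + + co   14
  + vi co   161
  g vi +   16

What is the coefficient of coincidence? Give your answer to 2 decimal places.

The two most frequent reciprocal classes, g + + and + vi co, are the parental types, so the F1 was g + + / + vi co.
The two rarest classes, g + co and + vi +, are the double crossovers. Comparing them with the parentals, only the co allele has switched, so co is the middle locus and the order is vi – co – g.
vi–co: (30 + 2)/500 = 0.0640; co–g: (91 + 2)/500 = 0.1860.
Expected DCO frequency = 0.0640 × 0.1860 ≈ 0.01190; observed = 2/500 ≈ 0.00400.
Coefficient of coincidence = 0.00400/0.01190 ≈ 0.34.

0.34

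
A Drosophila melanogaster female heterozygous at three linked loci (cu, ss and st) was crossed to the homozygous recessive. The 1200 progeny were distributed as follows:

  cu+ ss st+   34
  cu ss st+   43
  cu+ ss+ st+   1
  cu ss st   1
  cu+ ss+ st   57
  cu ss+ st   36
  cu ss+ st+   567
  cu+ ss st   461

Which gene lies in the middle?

The two most frequent reciprocal classes, cu+ ss st and cu ss+ st+, are the parental types, so the F1 was cu+ ss st / cu ss+ st+.
The two rarest classes, cu ss st and cu+ ss+ st+, are the double crossovers. Comparing them with the parentals, only the cu allele has switched, so cu is the middle locus and the order is st – cu – ss.

cu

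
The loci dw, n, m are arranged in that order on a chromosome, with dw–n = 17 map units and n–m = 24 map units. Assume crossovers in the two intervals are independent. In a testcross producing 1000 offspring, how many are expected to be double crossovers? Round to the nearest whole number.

Map distances give recombination frequencies of 0.170 and 0.240 for the two intervals.
With no interference, expected double-crossover frequency = 0.170 × 0.240 = 0.04080.
Expected number = 0.04080 × 1000 = 40.80 ≈ 41.

41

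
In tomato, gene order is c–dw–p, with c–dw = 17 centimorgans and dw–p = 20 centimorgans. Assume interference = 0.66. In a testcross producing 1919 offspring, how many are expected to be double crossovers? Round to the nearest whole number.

Map distances give recombination frequencies of 0.170 and 0.200 for the two intervals.
With interference 0.66 (so coincidence = 0.34), expected double-crossover frequency = 0.170 × 0.200 × 0.34 = 0.01156.
Expected number = 0.01156 × 1919 = 22.18 ≈ 22.

22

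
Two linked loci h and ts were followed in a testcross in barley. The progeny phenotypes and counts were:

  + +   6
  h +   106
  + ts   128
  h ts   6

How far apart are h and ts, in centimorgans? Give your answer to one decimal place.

The two most frequent classes, + ts (128) and h + (106), are the parental types, so the F1 was + ts / h +.
The recombinant classes are + + and h ts: 6 + 6 = 12.
Recombination frequency = 12/246 = 0.0488 ≈ 4.9%, i.e. 4.9 centimorgans.

4.9 centimorgans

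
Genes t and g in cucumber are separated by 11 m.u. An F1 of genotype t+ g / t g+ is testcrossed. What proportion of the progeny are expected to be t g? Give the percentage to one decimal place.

5.5%

A map distance of 11 m.u. corresponds to a recombination frequency of 0.110.
The F1 is t+ g / t g+, so t g is a recombinant gamete class with expected frequency r/2 = 0.110/2 = 0.0550.
That is 0.0550 = 5.5% of the progeny.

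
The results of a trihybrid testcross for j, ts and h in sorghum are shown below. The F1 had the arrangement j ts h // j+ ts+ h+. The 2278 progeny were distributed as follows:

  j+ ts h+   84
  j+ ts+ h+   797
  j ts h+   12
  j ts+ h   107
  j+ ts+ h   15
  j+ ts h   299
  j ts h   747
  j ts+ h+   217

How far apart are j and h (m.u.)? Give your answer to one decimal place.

The two rarest classes, j ts h+ and j+ ts+ h, are the double crossovers. Comparing them with the parentals, only the h allele has switched, so h is the middle locus and the order is ts – h – j.
Crossovers in the h–j interval produce the single-crossover classes j+ ts h and j ts+ h+ (299 + 217 = 516) plus the double crossovers (27).
RF(h–j) = (516 + 27) / 2278 = 543/2278 = 0.2384 → 23.8 m.u.

23.8 m.u.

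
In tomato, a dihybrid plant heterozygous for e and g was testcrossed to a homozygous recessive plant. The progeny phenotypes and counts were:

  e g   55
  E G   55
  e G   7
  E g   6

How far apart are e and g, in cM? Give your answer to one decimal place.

10.6 cM

The two most frequent classes, E G (55) and e g (55), are the parental types, so the F1 was E G / e g.
The recombinant classes are E g and e G: 6 + 7 = 13.
Recombination frequency = 13/123 = 0.1057 ≈ 10.6%, i.e. 10.6 cM.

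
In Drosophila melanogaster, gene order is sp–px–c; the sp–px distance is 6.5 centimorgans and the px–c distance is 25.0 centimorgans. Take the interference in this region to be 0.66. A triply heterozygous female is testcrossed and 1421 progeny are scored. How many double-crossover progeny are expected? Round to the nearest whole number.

Map distances give recombination frequencies of 0.065 and 0.250 for the two intervals.
With interference 0.66 (so coincidence = 0.34), expected double-crossover frequency = 0.065 × 0.250 × 0.34 = 0.00552.
Expected number = 0.00552 × 1421 = 7.85 ≈ 8.

8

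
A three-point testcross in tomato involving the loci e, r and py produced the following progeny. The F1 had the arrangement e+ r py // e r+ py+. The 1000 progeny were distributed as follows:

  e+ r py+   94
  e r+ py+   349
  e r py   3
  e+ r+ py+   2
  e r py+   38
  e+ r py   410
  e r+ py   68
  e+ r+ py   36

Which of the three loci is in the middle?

The two rarest classes, e r py and e+ r+ py+, are the double crossovers. Comparing them with the parentals, only the e allele has switched, so e is the middle locus and the order is r – e – py.

e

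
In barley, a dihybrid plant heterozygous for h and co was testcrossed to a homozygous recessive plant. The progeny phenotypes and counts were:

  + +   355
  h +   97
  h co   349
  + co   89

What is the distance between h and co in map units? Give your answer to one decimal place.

The two most frequent classes, + + (355) and h co (349), are the parental types, so the F1 was + + / h co.
The recombinant classes are + co and h +: 89 + 97 = 186.
Recombination frequency = 186/890 = 0.2090 ≈ 20.9%, i.e. 20.9 map units.

20.9 map units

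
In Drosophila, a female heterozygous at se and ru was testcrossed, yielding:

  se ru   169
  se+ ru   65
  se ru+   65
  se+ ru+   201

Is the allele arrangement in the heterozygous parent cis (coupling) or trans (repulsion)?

The two most frequent classes are se+ ru+ (201) and se ru (169); these are the parental (non-recombinant) types.
So the F1 carried se+ ru+ on one chromosome and se ru on the other — the recessive alleles are on the same chromosome (cis / coupling).

cis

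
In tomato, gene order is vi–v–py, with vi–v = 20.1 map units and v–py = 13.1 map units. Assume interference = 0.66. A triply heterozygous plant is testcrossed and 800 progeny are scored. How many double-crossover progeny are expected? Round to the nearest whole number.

Map distances give recombination frequencies of 0.201 and 0.131 for the two intervals.
With interference 0.66 (so coincidence = 0.34), expected double-crossover frequency = 0.201 × 0.131 × 0.34 = 0.00895.
Expected number = 0.00895 × 800 = 7.16 ≈ 7.

7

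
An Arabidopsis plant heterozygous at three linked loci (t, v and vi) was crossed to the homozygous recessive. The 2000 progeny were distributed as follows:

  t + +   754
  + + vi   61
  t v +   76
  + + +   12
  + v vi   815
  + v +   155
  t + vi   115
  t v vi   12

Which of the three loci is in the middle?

t

The two most frequent reciprocal classes, + v vi and t + +, are the parental types, so the F1 was + v vi / t + +.
The two rarest classes, t v vi and + + +, are the double crossovers. Comparing them with the parentals, only the t allele has switched, so t is the middle locus and the order is vi – t – v.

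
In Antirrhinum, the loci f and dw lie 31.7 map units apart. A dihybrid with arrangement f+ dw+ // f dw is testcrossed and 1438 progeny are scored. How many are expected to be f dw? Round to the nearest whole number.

A map distance of 31.7 map units corresponds to a recombination frequency of 0.317.
The F1 is f+ dw+ / f dw, so f dw is a parental gamete class with expected frequency (1 − r)/2 = 0.683/2 = 0.3415.
Expected number = 0.3415 × 1438 = 491.08 ≈ 491.

491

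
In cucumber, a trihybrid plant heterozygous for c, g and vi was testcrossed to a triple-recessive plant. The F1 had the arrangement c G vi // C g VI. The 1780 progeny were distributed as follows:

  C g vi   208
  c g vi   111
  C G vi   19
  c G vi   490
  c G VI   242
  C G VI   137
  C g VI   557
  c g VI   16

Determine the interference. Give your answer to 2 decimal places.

The two rarest classes, C G vi and c g VI, are the double crossovers. Comparing them with the parentals, only the c allele has switched, so c is the middle locus and the order is g – c – vi.
g–c: (248 + 35)/1780 = 0.1590; c–vi: (450 + 35)/1780 = 0.2725.
Expected DCO frequency = 0.1590 × 0.2725 ≈ 0.04333; observed = 35/1780 ≈ 0.01966.
Coefficient of coincidence = 0.01966/0.04333 ≈ 0.45; interference = 1 − 0.45 = 0.55.

0.55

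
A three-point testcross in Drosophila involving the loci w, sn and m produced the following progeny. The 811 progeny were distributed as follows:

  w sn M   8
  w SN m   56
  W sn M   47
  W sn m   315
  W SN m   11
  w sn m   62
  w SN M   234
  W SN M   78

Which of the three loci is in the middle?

sn

The two most frequent reciprocal classes, w SN M and W sn m, are the parental types, so the F1 was w SN M / W sn m.
The two rarest classes, w sn M and W SN m, are the double crossovers. Comparing them with the parentals, only the sn allele has switched, so sn is the middle locus and the order is w – sn – m.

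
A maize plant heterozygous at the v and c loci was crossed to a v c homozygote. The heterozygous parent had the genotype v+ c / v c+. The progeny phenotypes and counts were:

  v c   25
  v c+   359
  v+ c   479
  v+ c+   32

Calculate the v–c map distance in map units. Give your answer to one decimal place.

6.4 map units

The recombinant classes are v+ c+ and v c: 32 + 25 = 57.
Recombination frequency = 57/895 = 0.0637 ≈ 6.4%, i.e. 6.4 map units.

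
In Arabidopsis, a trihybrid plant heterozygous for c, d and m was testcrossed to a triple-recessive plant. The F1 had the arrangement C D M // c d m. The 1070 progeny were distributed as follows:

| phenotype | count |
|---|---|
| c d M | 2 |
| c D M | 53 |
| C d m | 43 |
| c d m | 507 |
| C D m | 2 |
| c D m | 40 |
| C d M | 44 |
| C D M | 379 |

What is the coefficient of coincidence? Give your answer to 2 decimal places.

0.49

The two rarest classes, C D m and c d M, are the double crossovers. Comparing them with the parentals, only the m allele has switched, so m is the middle locus and the order is c – m – d.
c–m: (96 + 4)/1070 = 0.0935; m–d: (84 + 4)/1070 = 0.0822.
Expected DCO frequency = 0.0935 × 0.0822 ≈ 0.00769; observed = 4/1070 ≈ 0.00374.
Coefficient of coincidence = 0.00374/0.00769 ≈ 0.49.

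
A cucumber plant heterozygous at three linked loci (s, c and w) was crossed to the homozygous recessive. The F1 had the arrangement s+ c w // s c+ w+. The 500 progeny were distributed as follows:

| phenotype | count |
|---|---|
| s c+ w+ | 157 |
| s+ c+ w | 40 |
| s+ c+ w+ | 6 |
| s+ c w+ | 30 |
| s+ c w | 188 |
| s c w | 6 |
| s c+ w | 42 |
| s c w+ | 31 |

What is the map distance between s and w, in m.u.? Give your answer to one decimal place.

16.8 m.u.

The two rarest classes, s c w and s+ c+ w+, are the double crossovers. Comparing them with the parentals, only the s allele has switched, so s is the middle locus and the order is w – s – c.
Crossovers in the w–s interval produce the single-crossover classes s+ c w+ and s c+ w (30 + 42 = 72) plus the double crossovers (12).
RF(w–s) = (72 + 12) / 500 = 84/500 = 0.1680 → 16.8 m.u.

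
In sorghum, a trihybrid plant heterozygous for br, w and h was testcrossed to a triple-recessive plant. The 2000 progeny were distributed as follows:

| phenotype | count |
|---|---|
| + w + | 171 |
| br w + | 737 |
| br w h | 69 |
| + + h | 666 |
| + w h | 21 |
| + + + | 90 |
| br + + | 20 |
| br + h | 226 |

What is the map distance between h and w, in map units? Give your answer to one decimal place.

The two most frequent reciprocal classes, br w + and + + h, are the parental types, so the F1 was br w + / + + h.
The two rarest classes, br + + and + w h, are the double crossovers. Comparing them with the parentals, only the w allele has switched, so w is the middle locus and the order is h – w – br.
Crossovers in the h–w interval produce the single-crossover classes br w h and + + + (69 + 90 = 159) plus the double crossovers (41).
RF(h–w) = (159 + 41) / 2000 = 200/2000 = 0.1000 → 10.0 map units.

10.0 map units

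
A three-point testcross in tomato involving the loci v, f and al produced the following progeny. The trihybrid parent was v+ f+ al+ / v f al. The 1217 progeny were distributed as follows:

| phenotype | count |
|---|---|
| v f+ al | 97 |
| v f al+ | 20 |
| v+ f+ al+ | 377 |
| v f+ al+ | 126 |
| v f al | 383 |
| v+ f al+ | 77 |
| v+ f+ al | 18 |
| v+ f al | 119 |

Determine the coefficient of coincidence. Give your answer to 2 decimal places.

The two rarest classes, v+ f+ al and v f al+, are the double crossovers. Comparing them with the parentals, only the al allele has switched, so al is the middle locus and the order is v – al – f.
v–al: (245 + 38)/1217 = 0.2325; al–f: (174 + 38)/1217 = 0.1742.
Expected DCO frequency = 0.2325 × 0.1742 ≈ 0.04050; observed = 38/1217 ≈ 0.03122.
Coefficient of coincidence = 0.03122/0.04050 ≈ 0.77.

0.77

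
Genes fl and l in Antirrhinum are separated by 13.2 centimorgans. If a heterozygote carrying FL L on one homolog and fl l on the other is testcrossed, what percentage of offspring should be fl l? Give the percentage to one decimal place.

A map distance of 13.2 centimorgans corresponds to a recombination frequency of 0.132.
The F1 is FL L / fl l, so fl l is a parental gamete class with expected frequency (1 − r)/2 = 0.868/2 = 0.4340.
That is 0.4340 = 43.4% of the progeny.

43.4%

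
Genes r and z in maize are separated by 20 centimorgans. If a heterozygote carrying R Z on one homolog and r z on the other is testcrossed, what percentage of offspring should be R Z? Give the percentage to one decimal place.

A map distance of 20 centimorgans corresponds to a recombination frequency of 0.200.
The F1 is R Z / r z, so R Z is a parental gamete class with expected frequency (1 − r)/2 = 0.800/2 = 0.4000.
That is 0.4000 = 40.0% of the progeny.

40.0%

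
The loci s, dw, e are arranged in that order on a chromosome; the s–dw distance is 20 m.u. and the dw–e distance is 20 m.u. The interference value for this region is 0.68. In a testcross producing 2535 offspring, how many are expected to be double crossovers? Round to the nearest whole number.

Map distances give recombination frequencies of 0.200 and 0.200 for the two intervals.
With interference 0.68 (so coincidence = 0.32), expected double-crossover frequency = 0.200 × 0.200 × 0.32 = 0.01280.
Expected number = 0.01280 × 2535 = 32.45 ≈ 32.

32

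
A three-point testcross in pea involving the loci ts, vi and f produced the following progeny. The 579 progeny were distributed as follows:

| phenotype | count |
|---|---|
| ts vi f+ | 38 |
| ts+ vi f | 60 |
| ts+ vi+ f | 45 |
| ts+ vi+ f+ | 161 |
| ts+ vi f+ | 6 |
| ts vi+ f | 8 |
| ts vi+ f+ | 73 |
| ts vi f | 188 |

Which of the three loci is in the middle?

vi

The two most frequent reciprocal classes, ts vi f and ts+ vi+ f+, are the parental types, so the F1 was ts vi f / ts+ vi+ f+.
The two rarest classes, ts vi+ f and ts+ vi f+, are the double crossovers. Comparing them with the parentals, only the vi allele has switched, so vi is the middle locus and the order is f – vi – ts.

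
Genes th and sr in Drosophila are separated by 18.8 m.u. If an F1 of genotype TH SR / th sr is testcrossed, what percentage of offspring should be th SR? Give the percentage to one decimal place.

A map distance of 18.8 m.u. corresponds to a recombination frequency of 0.188.
The F1 is TH SR / th sr, so th SR is a recombinant gamete class with expected frequency r/2 = 0.188/2 = 0.0940.
That is 0.0940 = 9.4% of the progeny.

9.4%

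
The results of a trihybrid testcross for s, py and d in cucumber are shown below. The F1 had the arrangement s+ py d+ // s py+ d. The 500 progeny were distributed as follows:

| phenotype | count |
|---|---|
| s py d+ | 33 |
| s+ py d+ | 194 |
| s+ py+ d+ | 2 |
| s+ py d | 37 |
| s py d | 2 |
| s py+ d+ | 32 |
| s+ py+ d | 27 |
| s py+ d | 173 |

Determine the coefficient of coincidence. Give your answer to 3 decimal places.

The two rarest classes, s+ py+ d+ and s py d, are the double crossovers. Comparing them with the parentals, only the py allele has switched, so py is the middle locus and the order is s – py – d.
s–py: (60 + 4)/500 = 0.1280; py–d: (69 + 4)/500 = 0.1460.
Expected DCO frequency = 0.1280 × 0.1460 ≈ 0.01869; observed = 4/500 ≈ 0.00800.
Coefficient of coincidence = 0.00800/0.01869 ≈ 0.428.

0.428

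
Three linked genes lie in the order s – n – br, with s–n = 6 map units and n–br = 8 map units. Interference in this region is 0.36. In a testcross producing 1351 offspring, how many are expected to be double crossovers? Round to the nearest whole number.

Map distances give recombination frequencies of 0.060 and 0.080 for the two intervals.
With interference 0.36 (so coincidence = 0.64), expected double-crossover frequency = 0.060 × 0.080 × 0.64 = 0.00307.
Expected number = 0.00307 × 1351 = 4.15 ≈ 4.

4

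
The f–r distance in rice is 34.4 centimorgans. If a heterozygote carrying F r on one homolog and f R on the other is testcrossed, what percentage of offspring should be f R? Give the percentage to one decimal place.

32.8%

A map distance of 34.4 centimorgans corresponds to a recombination frequency of 0.344.
The F1 is F r / f R, so f R is a parental gamete class with expected frequency (1 − r)/2 = 0.656/2 = 0.3280.
That is 0.3280 = 32.8% of the progeny.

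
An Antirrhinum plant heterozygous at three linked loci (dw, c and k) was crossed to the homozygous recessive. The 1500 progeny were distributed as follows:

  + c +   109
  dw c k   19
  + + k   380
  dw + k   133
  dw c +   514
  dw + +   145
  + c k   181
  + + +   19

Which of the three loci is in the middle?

k

The two most frequent reciprocal classes, dw c + and + + k, are the parental types, so the F1 was dw c + / + + k.
The two rarest classes, dw c k and + + +, are the double crossovers. Comparing them with the parentals, only the k allele has switched, so k is the middle locus and the order is dw – k – c.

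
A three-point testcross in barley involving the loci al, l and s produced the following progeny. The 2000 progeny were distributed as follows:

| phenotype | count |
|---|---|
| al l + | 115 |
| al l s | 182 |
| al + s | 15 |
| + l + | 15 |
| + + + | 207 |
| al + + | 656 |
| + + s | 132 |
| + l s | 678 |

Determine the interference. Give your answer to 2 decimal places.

0.48

The two most frequent reciprocal classes, + l s and al + +, are the parental types, so the F1 was + l s / al + +.
The two rarest classes, + l + and al + s, are the double crossovers. Comparing them with the parentals, only the s allele has switched, so s is the middle locus and the order is al – s – l.
al–s: (389 + 30)/2000 = 0.2095; s–l: (247 + 30)/2000 = 0.1385.
Expected DCO frequency = 0.2095 × 0.1385 ≈ 0.02902; observed = 30/2000 ≈ 0.01500.
Coefficient of coincidence = 0.01500/0.02902 ≈ 0.52; interference = 1 − 0.52 = 0.48.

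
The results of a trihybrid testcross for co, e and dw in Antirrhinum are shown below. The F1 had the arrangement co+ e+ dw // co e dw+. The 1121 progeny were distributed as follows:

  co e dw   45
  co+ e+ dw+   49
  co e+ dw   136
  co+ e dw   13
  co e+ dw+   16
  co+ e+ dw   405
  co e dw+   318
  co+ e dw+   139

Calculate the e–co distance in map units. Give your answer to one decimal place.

The two rarest classes, co+ e dw and co e+ dw+, are the double crossovers. Comparing them with the parentals, only the e allele has switched, so e is the middle locus and the order is co – e – dw.
Crossovers in the co–e interval produce the single-crossover classes co e+ dw and co+ e dw+ (136 + 139 = 275) plus the double crossovers (29).
RF(co–e) = (275 + 29) / 1121 = 304/1121 = 0.2712 → 27.1 map units.

27.1 map units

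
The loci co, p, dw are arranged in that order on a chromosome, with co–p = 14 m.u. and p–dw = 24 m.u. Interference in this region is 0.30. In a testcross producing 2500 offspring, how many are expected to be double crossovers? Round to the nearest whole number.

Map distances give recombination frequencies of 0.140 and 0.240 for the two intervals.
With interference 0.30 (so coincidence = 0.70), expected double-crossover frequency = 0.140 × 0.240 × 0.70 = 0.02352.
Expected number = 0.02352 × 2500 = 58.80 ≈ 59.

59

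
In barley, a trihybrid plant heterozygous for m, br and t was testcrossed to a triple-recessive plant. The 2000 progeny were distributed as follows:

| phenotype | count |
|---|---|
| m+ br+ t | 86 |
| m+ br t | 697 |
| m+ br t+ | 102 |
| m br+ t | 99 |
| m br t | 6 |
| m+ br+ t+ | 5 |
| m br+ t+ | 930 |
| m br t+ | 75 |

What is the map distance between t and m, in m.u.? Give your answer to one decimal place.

10.6 m.u.

The two most frequent reciprocal classes, m br+ t+ and m+ br t, are the parental types, so the F1 was m br+ t+ / m+ br t.
The two rarest classes, m+ br+ t+ and m br t, are the double crossovers. Comparing them with the parentals, only the m allele has switched, so m is the middle locus and the order is br – m – t.
Crossovers in the m–t interval produce the single-crossover classes m br+ t and m+ br t+ (99 + 102 = 201) plus the double crossovers (11).
RF(m–t) = (201 + 11) / 2000 = 212/2000 = 0.1060 → 10.6 m.u.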